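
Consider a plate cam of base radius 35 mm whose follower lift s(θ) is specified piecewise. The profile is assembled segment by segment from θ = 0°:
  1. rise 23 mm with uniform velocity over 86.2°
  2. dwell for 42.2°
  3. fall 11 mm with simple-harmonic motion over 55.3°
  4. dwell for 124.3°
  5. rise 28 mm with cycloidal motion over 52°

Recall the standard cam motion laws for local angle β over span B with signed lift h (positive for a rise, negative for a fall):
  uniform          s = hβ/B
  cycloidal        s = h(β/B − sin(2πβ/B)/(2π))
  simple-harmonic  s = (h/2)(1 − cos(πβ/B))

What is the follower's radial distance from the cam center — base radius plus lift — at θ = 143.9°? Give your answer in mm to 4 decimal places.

seg 1 [0°–86.2°] uniform, h=23: full span → s += 23 → s = 23.0000
seg 2 [86.2°–128.4°] dwell: s stays 23.0000
seg 3 [128.4°–183.7°] simple-harmonic, h=-11: θ=143.9° here. β=15.5, B=55.3. -11/2·(1 − cos(π·0.2803)) = -1.9980 → s = 21.0020
radial distance = base radius + s = 35 + 21.0020 = 56.0020

56.0020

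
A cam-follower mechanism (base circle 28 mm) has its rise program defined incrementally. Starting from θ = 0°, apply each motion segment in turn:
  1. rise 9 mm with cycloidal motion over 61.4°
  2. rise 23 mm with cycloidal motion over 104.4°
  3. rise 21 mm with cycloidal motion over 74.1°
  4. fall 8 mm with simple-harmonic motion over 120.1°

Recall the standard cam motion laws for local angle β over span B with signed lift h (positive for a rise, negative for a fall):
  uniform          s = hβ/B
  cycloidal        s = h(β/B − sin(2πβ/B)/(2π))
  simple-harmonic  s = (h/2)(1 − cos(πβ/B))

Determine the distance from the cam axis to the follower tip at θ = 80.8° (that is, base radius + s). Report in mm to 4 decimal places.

seg 1 [0°–61.4°] cycloidal, h=9: full span → s += 9 → s = 9.0000
seg 2 [61.4°–165.8°] cycloidal, h=23: θ=80.8° here. β=19.4, B=104.4. 23·(0.1858 − sin(2π·0.1858)/(2π)) = 0.9070 → s = 9.9070
radial distance = base radius + s = 28 + 9.9070 = 37.9070

37.9070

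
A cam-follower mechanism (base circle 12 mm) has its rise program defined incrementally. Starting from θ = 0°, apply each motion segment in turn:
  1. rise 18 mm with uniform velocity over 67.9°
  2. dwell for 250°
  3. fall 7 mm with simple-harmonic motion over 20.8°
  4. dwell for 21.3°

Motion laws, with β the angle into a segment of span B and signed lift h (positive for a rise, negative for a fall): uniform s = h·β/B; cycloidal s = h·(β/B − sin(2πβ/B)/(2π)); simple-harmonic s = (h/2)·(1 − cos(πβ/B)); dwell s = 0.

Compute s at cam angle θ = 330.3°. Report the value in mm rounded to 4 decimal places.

seg 1 [0°–67.9°] uniform, h=18: full span → s += 18 → s = 18.0000
seg 2 [67.9°–317.9°] dwell: s stays 18.0000
seg 3 [317.9°–338.7°] simple-harmonic, h=-7: θ=330.3° here. β=12.4, B=20.8. -7/2·(1 − cos(π·0.5962)) = -4.5413 → s = 13.4587

13.4587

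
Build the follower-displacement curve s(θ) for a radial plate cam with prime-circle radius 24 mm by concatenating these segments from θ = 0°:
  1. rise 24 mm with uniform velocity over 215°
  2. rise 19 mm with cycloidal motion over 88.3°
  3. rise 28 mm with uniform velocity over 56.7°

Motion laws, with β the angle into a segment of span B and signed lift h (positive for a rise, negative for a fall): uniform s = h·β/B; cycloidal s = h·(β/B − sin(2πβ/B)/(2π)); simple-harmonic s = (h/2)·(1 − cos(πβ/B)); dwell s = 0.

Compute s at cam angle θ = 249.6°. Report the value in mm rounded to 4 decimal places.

seg 1 [0°–215°] uniform, h=24: full span → s += 24 → s = 24.0000
seg 2 [215°–303.3°] cycloidal, h=19: θ=249.6° here. β=34.6, B=88.3. 19·(0.3918 − sin(2π·0.3918)/(2π)) = 5.5447 → s = 29.5447

29.5447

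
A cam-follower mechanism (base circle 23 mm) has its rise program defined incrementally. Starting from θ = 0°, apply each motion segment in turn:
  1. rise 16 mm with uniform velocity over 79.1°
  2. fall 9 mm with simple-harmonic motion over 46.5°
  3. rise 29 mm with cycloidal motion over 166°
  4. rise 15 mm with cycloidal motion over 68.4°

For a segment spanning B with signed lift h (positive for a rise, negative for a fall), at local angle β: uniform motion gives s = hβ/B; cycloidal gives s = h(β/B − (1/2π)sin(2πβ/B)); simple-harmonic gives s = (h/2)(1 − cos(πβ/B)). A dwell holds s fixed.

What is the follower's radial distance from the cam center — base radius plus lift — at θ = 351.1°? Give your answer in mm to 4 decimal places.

seg 1 [0°–79.1°] uniform, h=16: full span → s += 16 → s = 16.0000
seg 2 [79.1°–125.6°] simple-harmonic, h=-9: full span → s += -9 → s = 7.0000
seg 3 [125.6°–291.6°] cycloidal, h=29: full span → s += 29 → s = 36.0000
seg 4 [291.6°–360°] cycloidal, h=15: θ=351.1° here. β=59.5, B=68.4. 15·(0.8699 − sin(2π·0.8699)/(2π)) = 14.7897 → s = 50.7897
radial distance = base radius + s = 23 + 50.7897 = 73.7897

73.7897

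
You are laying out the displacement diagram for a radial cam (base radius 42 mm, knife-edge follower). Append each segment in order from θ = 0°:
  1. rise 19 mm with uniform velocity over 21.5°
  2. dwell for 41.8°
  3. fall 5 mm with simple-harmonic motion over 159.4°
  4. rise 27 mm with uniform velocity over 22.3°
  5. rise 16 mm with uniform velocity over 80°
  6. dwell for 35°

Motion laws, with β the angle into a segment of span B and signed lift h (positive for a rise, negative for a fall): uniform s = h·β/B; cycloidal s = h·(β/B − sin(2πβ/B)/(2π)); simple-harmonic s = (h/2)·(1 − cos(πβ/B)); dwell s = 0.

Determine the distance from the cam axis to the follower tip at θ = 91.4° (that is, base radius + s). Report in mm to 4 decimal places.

seg 1 [0°–21.5°] uniform, h=19: full span → s += 19 → s = 19.0000
seg 2 [21.5°–63.3°] dwell: s stays 19.0000
seg 3 [63.3°–222.7°] simple-harmonic, h=-5: θ=91.4° here. β=28.1, B=159.4. -5/2·(1 − cos(π·0.1763)) = -0.3737 → s = 18.6263
radial distance = base radius + s = 42 + 18.6263 = 60.6263

60.6263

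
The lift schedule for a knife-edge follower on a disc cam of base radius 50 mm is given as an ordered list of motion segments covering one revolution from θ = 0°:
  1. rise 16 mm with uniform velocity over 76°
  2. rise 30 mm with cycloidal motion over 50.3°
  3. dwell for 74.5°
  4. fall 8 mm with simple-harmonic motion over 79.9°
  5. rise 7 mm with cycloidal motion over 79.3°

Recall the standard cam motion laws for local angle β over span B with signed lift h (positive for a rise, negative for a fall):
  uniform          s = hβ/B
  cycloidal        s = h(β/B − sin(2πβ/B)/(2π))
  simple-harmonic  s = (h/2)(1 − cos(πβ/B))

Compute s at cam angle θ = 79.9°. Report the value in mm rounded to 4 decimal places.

seg 1 [0°–76°] uniform, h=16: full span → s += 16 → s = 16.0000
seg 2 [76°–126.3°] cycloidal, h=30: θ=79.9° here. β=3.9, B=50.3. 30·(0.0775 − sin(2π·0.0775)/(2π)) = 0.0909 → s = 16.0909

16.0909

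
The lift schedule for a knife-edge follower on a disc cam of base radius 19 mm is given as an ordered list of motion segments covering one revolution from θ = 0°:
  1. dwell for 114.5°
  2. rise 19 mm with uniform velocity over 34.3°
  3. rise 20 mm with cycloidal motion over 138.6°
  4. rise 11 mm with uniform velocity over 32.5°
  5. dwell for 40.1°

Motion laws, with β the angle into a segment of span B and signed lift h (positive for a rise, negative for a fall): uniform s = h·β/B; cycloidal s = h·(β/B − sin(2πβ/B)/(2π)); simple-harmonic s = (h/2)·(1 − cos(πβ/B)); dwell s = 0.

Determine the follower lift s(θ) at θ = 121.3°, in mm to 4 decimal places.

seg 1 [0°–114.5°] dwell: s stays 0.0000
seg 2 [114.5°–148.8°] uniform, h=19: θ=121.3° here. β=6.8, B=34.3. 19·6.8/34.3 = 3.7668 → s = 3.7668

3.7668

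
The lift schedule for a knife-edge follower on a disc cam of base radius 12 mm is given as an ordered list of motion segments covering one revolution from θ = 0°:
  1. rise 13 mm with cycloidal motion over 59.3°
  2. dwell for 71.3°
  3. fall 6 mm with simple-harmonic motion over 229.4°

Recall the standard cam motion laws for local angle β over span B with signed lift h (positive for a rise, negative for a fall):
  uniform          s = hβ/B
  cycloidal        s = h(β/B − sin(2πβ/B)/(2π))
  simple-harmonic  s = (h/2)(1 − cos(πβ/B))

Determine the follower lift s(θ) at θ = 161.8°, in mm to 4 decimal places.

seg 1 [0°–59.3°] cycloidal, h=13: full span → s += 13 → s = 13.0000
seg 2 [59.3°–130.6°] dwell: s stays 13.0000
seg 3 [130.6°–360°] simple-harmonic, h=-6: θ=161.8° here. β=31.2, B=229.4. -6/2·(1 − cos(π·0.1360)) = -0.2697 → s = 12.7303

12.7303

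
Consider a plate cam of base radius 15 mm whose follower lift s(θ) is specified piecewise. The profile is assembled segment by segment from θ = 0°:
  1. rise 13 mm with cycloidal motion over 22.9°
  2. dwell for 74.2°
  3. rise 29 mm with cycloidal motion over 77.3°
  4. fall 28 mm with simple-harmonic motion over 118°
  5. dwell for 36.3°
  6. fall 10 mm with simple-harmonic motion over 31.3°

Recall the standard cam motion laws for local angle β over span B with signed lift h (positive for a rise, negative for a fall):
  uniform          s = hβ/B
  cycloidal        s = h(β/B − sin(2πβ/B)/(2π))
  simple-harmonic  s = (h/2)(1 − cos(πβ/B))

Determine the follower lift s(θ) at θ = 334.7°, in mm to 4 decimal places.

seg 1 [0°–22.9°] cycloidal, h=13: full span → s += 13 → s = 13.0000
seg 2 [22.9°–97.1°] dwell: s stays 13.0000
seg 3 [97.1°–174.4°] cycloidal, h=29: full span → s += 29 → s = 42.0000
seg 4 [174.4°–292.4°] simple-harmonic, h=-28: full span → s += -28 → s = 14.0000
seg 5 [292.4°–328.7°] dwell: s stays 14.0000
seg 6 [328.7°–360°] simple-harmonic, h=-10: θ=334.7° here. β=6, B=31.3. -10/2·(1 − cos(π·0.1917)) = -0.8796 → s = 13.1204

13.1204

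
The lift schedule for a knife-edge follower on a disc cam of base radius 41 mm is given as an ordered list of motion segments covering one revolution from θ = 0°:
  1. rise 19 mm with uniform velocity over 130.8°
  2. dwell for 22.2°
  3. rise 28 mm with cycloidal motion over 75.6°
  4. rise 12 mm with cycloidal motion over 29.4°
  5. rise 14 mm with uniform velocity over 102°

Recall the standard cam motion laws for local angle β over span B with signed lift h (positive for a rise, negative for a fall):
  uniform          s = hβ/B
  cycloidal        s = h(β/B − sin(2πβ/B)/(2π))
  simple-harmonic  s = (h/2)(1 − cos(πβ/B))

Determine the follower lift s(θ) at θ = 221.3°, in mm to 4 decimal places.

seg 1 [0°–130.8°] uniform, h=19: full span → s += 19 → s = 19.0000
seg 2 [130.8°–153°] dwell: s stays 19.0000
seg 3 [153°–228.6°] cycloidal, h=28: θ=221.3° here. β=68.3, B=75.6. 28·(0.9034 − sin(2π·0.9034)/(2π)) = 27.8372 → s = 46.8372

46.8372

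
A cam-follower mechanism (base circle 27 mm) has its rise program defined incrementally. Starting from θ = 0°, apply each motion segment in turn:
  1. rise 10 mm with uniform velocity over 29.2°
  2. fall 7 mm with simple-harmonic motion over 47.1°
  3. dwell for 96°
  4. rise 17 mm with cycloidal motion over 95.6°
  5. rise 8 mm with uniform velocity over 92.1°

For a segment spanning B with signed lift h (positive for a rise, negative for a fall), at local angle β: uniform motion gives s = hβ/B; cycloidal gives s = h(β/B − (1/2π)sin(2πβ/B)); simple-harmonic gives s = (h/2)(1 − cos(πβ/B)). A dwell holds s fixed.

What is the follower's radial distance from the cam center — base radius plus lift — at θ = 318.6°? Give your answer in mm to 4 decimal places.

seg 1 [0°–29.2°] uniform, h=10: full span → s += 10 → s = 10.0000
seg 2 [29.2°–76.3°] simple-harmonic, h=-7: full span → s += -7 → s = 3.0000
seg 3 [76.3°–172.3°] dwell: s stays 3.0000
seg 4 [172.3°–267.9°] cycloidal, h=17: full span → s += 17 → s = 20.0000
seg 5 [267.9°–360°] uniform, h=8: θ=318.6° here. β=50.7, B=92.1. 8·50.7/92.1 = 4.4039 → s = 24.4039
radial distance = base radius + s = 27 + 24.4039 = 51.4039

51.4039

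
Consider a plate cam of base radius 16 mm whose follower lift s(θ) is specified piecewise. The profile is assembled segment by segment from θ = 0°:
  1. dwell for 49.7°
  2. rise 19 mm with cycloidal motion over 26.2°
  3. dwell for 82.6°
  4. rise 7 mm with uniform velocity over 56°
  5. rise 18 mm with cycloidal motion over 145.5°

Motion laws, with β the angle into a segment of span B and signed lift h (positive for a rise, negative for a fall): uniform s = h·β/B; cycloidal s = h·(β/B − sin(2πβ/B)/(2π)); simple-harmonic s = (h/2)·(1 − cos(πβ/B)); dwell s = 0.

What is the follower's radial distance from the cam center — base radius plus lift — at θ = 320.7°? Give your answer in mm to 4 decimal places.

seg 1 [0°–49.7°] dwell: s stays 0.0000
seg 2 [49.7°–75.9°] cycloidal, h=19: full span → s += 19 → s = 19.0000
seg 3 [75.9°–158.5°] dwell: s stays 19.0000
seg 4 [158.5°–214.5°] uniform, h=7: full span → s += 7 → s = 26.0000
seg 5 [214.5°–360°] cycloidal, h=18: θ=320.7° here. β=106.2, B=145.5. 18·(0.7299 − sin(2π·0.7299)/(2π)) = 15.9801 → s = 41.9801
radial distance = base radius + s = 16 + 41.9801 = 57.9801

57.9801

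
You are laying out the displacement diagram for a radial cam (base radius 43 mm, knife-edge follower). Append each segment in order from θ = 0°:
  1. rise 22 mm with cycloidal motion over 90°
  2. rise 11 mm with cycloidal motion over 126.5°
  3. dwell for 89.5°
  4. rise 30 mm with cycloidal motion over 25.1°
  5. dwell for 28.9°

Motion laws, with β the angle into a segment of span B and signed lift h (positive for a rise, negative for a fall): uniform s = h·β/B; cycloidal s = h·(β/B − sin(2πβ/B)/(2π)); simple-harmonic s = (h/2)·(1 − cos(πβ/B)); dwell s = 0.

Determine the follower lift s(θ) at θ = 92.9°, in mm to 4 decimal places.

seg 1 [0°–90°] cycloidal, h=22: full span → s += 22 → s = 22.0000
seg 2 [90°–216.5°] cycloidal, h=11: θ=92.9° here. β=2.9, B=126.5. 11·(0.0229 − sin(2π·0.0229)/(2π)) = 0.0009 → s = 22.0009

22.0009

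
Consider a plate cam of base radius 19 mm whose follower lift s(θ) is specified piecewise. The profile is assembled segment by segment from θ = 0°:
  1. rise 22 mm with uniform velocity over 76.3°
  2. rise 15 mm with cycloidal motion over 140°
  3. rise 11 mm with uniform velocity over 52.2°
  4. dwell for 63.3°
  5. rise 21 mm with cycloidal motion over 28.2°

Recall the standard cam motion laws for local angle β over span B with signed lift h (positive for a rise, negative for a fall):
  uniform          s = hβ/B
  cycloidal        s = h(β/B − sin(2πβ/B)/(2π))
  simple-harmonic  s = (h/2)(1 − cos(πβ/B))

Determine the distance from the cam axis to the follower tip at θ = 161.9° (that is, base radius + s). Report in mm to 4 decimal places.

seg 1 [0°–76.3°] uniform, h=22: full span → s += 22 → s = 22.0000
seg 2 [76.3°–216.3°] cycloidal, h=15: θ=161.9° here. β=85.6, B=140. 15·(0.6114 − sin(2π·0.6114)/(2π)) = 10.7096 → s = 32.7096
radial distance = base radius + s = 19 + 32.7096 = 51.7096

51.7096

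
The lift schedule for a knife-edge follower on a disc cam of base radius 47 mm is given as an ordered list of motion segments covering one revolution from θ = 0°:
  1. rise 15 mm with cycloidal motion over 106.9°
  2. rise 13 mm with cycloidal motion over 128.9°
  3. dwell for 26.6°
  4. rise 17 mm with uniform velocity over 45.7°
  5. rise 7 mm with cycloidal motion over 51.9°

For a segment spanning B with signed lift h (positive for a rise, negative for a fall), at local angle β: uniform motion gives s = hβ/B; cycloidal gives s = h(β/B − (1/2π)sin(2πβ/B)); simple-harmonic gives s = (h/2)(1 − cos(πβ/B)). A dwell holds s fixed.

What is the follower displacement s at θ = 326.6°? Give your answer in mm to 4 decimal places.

seg 1 [0°–106.9°] cycloidal, h=15: full span → s += 15 → s = 15.0000
seg 2 [106.9°–235.8°] cycloidal, h=13: full span → s += 13 → s = 28.0000
seg 3 [235.8°–262.4°] dwell: s stays 28.0000
seg 4 [262.4°–308.1°] uniform, h=17: full span → s += 17 → s = 45.0000
seg 5 [308.1°–360°] cycloidal, h=7: θ=326.6° here. β=18.5, B=51.9. 7·(0.3565 − sin(2π·0.3565)/(2π)) = 1.6212 → s = 46.6212

46.6212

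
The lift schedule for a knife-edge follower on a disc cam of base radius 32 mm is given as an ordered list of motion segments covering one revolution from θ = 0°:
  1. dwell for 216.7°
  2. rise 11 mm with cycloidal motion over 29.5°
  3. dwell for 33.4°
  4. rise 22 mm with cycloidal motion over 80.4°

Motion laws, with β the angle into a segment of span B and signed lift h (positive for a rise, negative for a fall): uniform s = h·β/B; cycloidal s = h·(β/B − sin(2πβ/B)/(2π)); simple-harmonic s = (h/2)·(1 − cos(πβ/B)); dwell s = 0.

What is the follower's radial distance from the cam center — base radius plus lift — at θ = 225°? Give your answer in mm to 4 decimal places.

seg 1 [0°–216.7°] dwell: s stays 0.0000
seg 2 [216.7°–246.2°] cycloidal, h=11: θ=225° here. β=8.3, B=29.5. 11·(0.2814 − sin(2π·0.2814)/(2π)) = 1.3781 → s = 1.3781
radial distance = base radius + s = 32 + 1.3781 = 33.3781

33.3781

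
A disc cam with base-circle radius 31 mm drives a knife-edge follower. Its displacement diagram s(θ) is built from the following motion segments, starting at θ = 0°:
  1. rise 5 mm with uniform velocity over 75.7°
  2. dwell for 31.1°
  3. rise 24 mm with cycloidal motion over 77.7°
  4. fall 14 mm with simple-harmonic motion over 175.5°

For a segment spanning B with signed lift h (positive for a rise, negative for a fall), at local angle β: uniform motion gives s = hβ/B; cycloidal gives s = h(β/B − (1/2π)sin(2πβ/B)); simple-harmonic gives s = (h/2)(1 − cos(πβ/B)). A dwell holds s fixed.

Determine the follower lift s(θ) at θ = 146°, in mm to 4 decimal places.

seg 1 [0°–75.7°] uniform, h=5: full span → s += 5 → s = 5.0000
seg 2 [75.7°–106.8°] dwell: s stays 5.0000
seg 3 [106.8°–184.5°] cycloidal, h=24: θ=146° here. β=39.2, B=77.7. 24·(0.5045 − sin(2π·0.5045)/(2π)) = 12.2162 → s = 17.2162

17.2162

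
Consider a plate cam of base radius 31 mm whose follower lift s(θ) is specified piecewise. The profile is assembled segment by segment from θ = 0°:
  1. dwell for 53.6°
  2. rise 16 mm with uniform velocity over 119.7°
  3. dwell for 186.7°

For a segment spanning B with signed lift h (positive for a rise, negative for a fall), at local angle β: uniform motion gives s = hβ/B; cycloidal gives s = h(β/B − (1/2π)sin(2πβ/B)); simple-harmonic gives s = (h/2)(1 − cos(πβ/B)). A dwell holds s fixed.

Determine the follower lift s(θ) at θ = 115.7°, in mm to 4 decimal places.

seg 1 [0°–53.6°] dwell: s stays 0.0000
seg 2 [53.6°–173.3°] uniform, h=16: θ=115.7° here. β=62.1, B=119.7. 16·62.1/119.7 = 8.3008 → s = 8.3008

8.3008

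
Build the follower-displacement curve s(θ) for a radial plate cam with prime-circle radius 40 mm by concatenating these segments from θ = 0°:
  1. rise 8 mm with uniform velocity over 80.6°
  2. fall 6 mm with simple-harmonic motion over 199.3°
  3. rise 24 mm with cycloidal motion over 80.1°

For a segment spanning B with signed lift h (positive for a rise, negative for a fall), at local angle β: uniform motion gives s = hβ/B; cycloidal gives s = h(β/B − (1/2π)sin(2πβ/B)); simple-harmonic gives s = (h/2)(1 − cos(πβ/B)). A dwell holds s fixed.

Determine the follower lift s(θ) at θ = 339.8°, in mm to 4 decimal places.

seg 1 [0°–80.6°] uniform, h=8: full span → s += 8 → s = 8.0000
seg 2 [80.6°–279.9°] simple-harmonic, h=-6: full span → s += -6 → s = 2.0000
seg 3 [279.9°–360°] cycloidal, h=24: θ=339.8° here. β=59.9, B=80.1. 24·(0.7478 − sin(2π·0.7478)/(2π)) = 21.7669 → s = 23.7669

23.7669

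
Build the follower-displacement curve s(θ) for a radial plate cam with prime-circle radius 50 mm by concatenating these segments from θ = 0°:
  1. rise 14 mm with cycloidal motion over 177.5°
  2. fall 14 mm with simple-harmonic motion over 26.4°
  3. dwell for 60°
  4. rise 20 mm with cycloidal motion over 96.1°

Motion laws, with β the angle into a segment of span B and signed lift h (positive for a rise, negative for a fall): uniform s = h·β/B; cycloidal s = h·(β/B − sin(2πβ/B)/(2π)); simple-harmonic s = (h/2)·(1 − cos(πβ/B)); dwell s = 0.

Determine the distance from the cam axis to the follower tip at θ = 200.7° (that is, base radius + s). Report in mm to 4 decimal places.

seg 1 [0°–177.5°] cycloidal, h=14: full span → s += 14 → s = 14.0000
seg 2 [177.5°–203.9°] simple-harmonic, h=-14: θ=200.7° here. β=23.2, B=26.4. -14/2·(1 − cos(π·0.8788)) = -13.4986 → s = 0.5014
radial distance = base radius + s = 50 + 0.5014 = 50.5014

50.5014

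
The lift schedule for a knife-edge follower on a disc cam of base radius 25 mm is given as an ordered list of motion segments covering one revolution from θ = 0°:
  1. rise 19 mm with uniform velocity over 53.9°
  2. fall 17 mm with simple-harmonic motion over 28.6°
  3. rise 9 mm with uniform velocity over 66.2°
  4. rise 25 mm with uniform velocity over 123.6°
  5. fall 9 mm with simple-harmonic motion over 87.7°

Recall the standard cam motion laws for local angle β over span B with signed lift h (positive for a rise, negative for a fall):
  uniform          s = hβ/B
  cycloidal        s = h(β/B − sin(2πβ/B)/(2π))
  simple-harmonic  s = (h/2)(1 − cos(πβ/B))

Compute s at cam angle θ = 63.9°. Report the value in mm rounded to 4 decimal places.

seg 1 [0°–53.9°] uniform, h=19: full span → s += 19 → s = 19.0000
seg 2 [53.9°–82.5°] simple-harmonic, h=-17: θ=63.9° here. β=10, B=28.6. -17/2·(1 − cos(π·0.3497)) = -4.6328 → s = 14.3672

14.3672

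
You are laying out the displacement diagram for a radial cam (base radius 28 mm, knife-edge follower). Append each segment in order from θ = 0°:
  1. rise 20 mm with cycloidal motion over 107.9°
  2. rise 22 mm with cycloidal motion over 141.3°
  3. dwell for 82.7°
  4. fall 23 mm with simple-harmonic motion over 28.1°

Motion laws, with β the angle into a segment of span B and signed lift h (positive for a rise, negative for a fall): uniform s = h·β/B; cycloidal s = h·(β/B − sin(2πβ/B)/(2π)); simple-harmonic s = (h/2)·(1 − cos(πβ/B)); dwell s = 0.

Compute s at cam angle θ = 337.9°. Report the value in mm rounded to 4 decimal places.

seg 1 [0°–107.9°] cycloidal, h=20: full span → s += 20 → s = 20.0000
seg 2 [107.9°–249.2°] cycloidal, h=22: full span → s += 22 → s = 42.0000
seg 3 [249.2°–331.9°] dwell: s stays 42.0000
seg 4 [331.9°–360°] simple-harmonic, h=-23: θ=337.9° here. β=6, B=28.1. -23/2·(1 − cos(π·0.2135)) = -2.4918 → s = 39.5082

39.5082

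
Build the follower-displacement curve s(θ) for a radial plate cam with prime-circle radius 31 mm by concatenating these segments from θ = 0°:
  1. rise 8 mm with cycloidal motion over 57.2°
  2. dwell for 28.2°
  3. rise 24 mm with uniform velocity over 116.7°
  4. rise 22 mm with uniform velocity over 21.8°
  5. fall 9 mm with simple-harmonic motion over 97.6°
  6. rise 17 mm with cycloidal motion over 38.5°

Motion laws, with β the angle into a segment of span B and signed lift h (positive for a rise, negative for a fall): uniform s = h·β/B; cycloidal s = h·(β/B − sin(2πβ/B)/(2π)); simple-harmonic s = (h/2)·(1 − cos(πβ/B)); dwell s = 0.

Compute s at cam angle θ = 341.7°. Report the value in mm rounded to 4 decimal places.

seg 1 [0°–57.2°] cycloidal, h=8: full span → s += 8 → s = 8.0000
seg 2 [57.2°–85.4°] dwell: s stays 8.0000
seg 3 [85.4°–202.1°] uniform, h=24: full span → s += 24 → s = 32.0000
seg 4 [202.1°–223.9°] uniform, h=22: full span → s += 22 → s = 54.0000
seg 5 [223.9°–321.5°] simple-harmonic, h=-9: full span → s += -9 → s = 45.0000
seg 6 [321.5°–360°] cycloidal, h=17: θ=341.7° here. β=20.2, B=38.5. 17·(0.5247 − sin(2π·0.5247)/(2π)) = 9.3373 → s = 54.3373

54.3373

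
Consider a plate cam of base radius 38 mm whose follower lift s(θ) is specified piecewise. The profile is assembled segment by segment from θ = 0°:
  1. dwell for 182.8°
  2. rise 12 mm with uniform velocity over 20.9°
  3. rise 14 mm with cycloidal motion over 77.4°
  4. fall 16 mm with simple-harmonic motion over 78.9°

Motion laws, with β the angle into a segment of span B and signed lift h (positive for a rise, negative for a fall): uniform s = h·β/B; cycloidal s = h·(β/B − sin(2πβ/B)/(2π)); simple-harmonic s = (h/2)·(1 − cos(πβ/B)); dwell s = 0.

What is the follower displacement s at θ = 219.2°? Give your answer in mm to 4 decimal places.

seg 1 [0°–182.8°] dwell: s stays 0.0000
seg 2 [182.8°–203.7°] uniform, h=12: full span → s += 12 → s = 12.0000
seg 3 [203.7°–281.1°] cycloidal, h=14: θ=219.2° here. β=15.5, B=77.4. 14·(0.2003 − sin(2π·0.2003)/(2π)) = 0.6834 → s = 12.6834

12.6834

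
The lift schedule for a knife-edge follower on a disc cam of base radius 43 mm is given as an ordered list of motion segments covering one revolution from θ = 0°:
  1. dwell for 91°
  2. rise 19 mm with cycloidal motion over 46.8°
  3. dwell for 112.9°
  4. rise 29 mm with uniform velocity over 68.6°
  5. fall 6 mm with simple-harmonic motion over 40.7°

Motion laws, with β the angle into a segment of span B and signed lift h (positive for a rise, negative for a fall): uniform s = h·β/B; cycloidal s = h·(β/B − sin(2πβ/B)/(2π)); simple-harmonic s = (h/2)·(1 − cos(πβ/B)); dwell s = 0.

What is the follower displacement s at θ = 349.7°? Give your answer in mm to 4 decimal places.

seg 1 [0°–91°] dwell: s stays 0.0000
seg 2 [91°–137.8°] cycloidal, h=19: full span → s += 19 → s = 19.0000
seg 3 [137.8°–250.7°] dwell: s stays 19.0000
seg 4 [250.7°–319.3°] uniform, h=29: full span → s += 29 → s = 48.0000
seg 5 [319.3°–360°] simple-harmonic, h=-6: θ=349.7° here. β=30.4, B=40.7. -6/2·(1 − cos(π·0.7469)) = -5.1008 → s = 42.8992

42.8992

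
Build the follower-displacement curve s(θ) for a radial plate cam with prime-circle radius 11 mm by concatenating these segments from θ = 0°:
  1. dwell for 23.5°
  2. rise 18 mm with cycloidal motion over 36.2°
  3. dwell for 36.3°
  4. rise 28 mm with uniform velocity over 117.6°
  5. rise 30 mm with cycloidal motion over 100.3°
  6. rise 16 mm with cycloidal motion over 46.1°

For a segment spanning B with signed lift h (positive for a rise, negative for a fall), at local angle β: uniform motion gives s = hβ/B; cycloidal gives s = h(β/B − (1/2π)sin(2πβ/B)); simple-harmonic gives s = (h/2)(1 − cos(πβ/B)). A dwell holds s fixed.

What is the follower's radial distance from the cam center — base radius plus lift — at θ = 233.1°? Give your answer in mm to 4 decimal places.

seg 1 [0°–23.5°] dwell: s stays 0.0000
seg 2 [23.5°–59.7°] cycloidal, h=18: full span → s += 18 → s = 18.0000
seg 3 [59.7°–96°] dwell: s stays 18.0000
seg 4 [96°–213.6°] uniform, h=28: full span → s += 28 → s = 46.0000
seg 5 [213.6°–313.9°] cycloidal, h=30: θ=233.1° here. β=19.5, B=100.3. 30·(0.1944 − sin(2π·0.1944)/(2π)) = 1.3461 → s = 47.3461
radial distance = base radius + s = 11 + 47.3461 = 58.3461

58.3461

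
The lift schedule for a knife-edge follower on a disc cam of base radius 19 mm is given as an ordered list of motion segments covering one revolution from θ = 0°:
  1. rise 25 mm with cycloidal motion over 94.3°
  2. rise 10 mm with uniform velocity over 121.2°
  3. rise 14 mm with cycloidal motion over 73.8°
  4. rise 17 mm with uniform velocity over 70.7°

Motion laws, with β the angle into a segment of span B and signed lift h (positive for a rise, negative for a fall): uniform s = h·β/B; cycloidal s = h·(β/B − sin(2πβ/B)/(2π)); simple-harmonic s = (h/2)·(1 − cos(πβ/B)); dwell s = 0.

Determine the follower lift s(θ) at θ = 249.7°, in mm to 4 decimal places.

seg 1 [0°–94.3°] cycloidal, h=25: full span → s += 25 → s = 25.0000
seg 2 [94.3°–215.5°] uniform, h=10: full span → s += 10 → s = 35.0000
seg 3 [215.5°–289.3°] cycloidal, h=14: θ=249.7° here. β=34.2, B=73.8. 14·(0.4634 − sin(2π·0.4634)/(2π)) = 5.9801 → s = 40.9801

40.9801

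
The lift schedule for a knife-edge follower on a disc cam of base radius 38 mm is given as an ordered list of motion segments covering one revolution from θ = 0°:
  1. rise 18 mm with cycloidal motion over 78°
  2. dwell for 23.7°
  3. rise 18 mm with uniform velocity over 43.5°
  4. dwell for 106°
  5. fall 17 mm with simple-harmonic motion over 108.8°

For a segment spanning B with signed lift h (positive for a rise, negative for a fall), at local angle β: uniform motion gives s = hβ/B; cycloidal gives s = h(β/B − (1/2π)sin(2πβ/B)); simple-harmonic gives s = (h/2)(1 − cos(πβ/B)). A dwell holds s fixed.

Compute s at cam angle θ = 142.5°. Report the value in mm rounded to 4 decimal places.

seg 1 [0°–78°] cycloidal, h=18: full span → s += 18 → s = 18.0000
seg 2 [78°–101.7°] dwell: s stays 18.0000
seg 3 [101.7°–145.2°] uniform, h=18: θ=142.5° here. β=40.8, B=43.5. 18·40.8/43.5 = 16.8828 → s = 34.8828

34.8828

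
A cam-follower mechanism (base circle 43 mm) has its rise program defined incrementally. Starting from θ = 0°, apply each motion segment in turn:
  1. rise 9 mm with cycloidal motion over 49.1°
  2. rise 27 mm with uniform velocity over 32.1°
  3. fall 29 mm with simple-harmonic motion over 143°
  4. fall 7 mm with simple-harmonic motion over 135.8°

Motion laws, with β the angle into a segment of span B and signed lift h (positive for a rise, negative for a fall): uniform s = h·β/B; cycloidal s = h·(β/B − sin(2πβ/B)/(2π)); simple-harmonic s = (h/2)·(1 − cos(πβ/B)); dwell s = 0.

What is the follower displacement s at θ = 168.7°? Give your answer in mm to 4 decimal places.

seg 1 [0°–49.1°] cycloidal, h=9: full span → s += 9 → s = 9.0000
seg 2 [49.1°–81.2°] uniform, h=27: full span → s += 27 → s = 36.0000
seg 3 [81.2°–224.2°] simple-harmonic, h=-29: θ=168.7° here. β=87.5, B=143. -29/2·(1 − cos(π·0.6119)) = -19.4925 → s = 16.5075

16.5075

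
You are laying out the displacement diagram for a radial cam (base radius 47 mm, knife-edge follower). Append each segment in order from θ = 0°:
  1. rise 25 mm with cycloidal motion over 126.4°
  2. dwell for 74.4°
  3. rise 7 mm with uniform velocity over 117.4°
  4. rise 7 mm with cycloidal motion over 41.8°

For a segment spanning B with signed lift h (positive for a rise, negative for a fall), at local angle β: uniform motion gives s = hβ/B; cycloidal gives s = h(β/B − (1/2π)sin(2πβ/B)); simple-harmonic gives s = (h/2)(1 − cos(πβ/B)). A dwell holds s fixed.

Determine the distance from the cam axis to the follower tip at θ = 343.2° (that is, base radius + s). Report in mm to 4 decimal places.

seg 1 [0°–126.4°] cycloidal, h=25: full span → s += 25 → s = 25.0000
seg 2 [126.4°–200.8°] dwell: s stays 25.0000
seg 3 [200.8°–318.2°] uniform, h=7: full span → s += 7 → s = 32.0000
seg 4 [318.2°–360°] cycloidal, h=7: θ=343.2° here. β=25, B=41.8. 7·(0.5981 − sin(2π·0.5981)/(2π)) = 4.8306 → s = 36.8306
radial distance = base radius + s = 47 + 36.8306 = 83.8306

83.8306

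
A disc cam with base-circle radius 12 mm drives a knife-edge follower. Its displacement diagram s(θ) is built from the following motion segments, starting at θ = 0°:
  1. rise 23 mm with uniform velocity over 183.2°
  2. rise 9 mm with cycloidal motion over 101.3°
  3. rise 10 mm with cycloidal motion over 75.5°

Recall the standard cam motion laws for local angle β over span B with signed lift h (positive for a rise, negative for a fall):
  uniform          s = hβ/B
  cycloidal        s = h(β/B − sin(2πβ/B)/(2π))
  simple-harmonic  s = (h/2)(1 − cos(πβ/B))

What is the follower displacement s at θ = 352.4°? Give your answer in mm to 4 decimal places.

seg 1 [0°–183.2°] uniform, h=23: full span → s += 23 → s = 23.0000
seg 2 [183.2°–284.5°] cycloidal, h=9: full span → s += 9 → s = 32.0000
seg 3 [284.5°–360°] cycloidal, h=10: θ=352.4° here. β=67.9, B=75.5. 10·(0.8993 − sin(2π·0.8993)/(2π)) = 9.9342 → s = 41.9342

41.9342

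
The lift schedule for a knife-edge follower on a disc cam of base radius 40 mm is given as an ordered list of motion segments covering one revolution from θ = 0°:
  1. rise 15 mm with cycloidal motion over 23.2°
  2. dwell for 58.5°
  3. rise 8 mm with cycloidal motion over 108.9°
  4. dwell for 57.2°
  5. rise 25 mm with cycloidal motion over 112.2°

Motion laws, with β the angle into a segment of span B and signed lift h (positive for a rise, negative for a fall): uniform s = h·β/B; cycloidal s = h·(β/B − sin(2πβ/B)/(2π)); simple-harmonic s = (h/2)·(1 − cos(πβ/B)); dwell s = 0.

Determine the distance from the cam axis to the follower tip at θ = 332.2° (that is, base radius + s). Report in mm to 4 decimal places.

seg 1 [0°–23.2°] cycloidal, h=15: full span → s += 15 → s = 15.0000
seg 2 [23.2°–81.7°] dwell: s stays 15.0000
seg 3 [81.7°–190.6°] cycloidal, h=8: full span → s += 8 → s = 23.0000
seg 4 [190.6°–247.8°] dwell: s stays 23.0000
seg 5 [247.8°–360°] cycloidal, h=25: θ=332.2° here. β=84.4, B=112.2. 25·(0.7522 − sin(2π·0.7522)/(2π)) = 22.7842 → s = 45.7842
radial distance = base radius + s = 40 + 45.7842 = 85.7842

85.7842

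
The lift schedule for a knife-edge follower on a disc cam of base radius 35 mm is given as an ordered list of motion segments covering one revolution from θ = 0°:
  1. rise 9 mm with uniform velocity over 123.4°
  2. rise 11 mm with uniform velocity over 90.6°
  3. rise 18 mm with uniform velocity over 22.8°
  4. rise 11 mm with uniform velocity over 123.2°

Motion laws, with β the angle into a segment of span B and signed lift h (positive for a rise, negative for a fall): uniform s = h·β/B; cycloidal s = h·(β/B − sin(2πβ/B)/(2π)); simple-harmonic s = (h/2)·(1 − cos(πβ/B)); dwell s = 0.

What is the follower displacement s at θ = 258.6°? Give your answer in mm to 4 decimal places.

seg 1 [0°–123.4°] uniform, h=9: full span → s += 9 → s = 9.0000
seg 2 [123.4°–214°] uniform, h=11: full span → s += 11 → s = 20.0000
seg 3 [214°–236.8°] uniform, h=18: full span → s += 18 → s = 38.0000
seg 4 [236.8°–360°] uniform, h=11: θ=258.6° here. β=21.8, B=123.2. 11·21.8/123.2 = 1.9464 → s = 39.9464

39.9464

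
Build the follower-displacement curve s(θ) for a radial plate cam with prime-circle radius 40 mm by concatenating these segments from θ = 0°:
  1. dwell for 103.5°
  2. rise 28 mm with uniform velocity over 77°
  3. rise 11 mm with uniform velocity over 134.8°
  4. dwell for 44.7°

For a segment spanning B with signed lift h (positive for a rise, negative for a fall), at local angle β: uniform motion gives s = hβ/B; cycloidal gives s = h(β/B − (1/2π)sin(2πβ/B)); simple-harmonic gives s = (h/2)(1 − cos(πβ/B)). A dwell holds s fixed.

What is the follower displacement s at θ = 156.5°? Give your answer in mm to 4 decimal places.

seg 1 [0°–103.5°] dwell: s stays 0.0000
seg 2 [103.5°–180.5°] uniform, h=28: θ=156.5° here. β=53, B=77. 28·53/77 = 19.2727 → s = 19.2727

19.2727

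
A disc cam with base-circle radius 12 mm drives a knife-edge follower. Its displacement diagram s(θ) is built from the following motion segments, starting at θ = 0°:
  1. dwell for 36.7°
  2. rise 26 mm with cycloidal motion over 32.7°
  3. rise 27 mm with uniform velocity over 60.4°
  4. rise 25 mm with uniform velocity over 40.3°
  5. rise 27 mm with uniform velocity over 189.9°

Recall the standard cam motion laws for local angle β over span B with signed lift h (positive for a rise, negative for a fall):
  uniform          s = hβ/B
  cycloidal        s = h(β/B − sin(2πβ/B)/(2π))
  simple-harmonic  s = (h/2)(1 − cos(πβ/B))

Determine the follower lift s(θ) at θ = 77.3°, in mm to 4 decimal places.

seg 1 [0°–36.7°] dwell: s stays 0.0000
seg 2 [36.7°–69.4°] cycloidal, h=26: full span → s += 26 → s = 26.0000
seg 3 [69.4°–129.8°] uniform, h=27: θ=77.3° here. β=7.9, B=60.4. 27·7.9/60.4 = 3.5315 → s = 29.5315

29.5315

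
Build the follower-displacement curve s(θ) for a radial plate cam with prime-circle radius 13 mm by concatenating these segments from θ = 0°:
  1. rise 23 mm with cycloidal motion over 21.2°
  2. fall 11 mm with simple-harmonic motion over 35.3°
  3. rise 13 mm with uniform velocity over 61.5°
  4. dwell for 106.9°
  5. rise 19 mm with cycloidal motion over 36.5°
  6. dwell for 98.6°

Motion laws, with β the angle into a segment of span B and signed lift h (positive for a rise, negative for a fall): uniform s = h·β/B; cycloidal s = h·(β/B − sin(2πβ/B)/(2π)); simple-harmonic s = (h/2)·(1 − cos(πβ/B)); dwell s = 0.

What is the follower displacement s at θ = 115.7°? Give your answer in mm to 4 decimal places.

seg 1 [0°–21.2°] cycloidal, h=23: full span → s += 23 → s = 23.0000
seg 2 [21.2°–56.5°] simple-harmonic, h=-11: full span → s += -11 → s = 12.0000
seg 3 [56.5°–118°] uniform, h=13: θ=115.7° here. β=59.2, B=61.5. 13·59.2/61.5 = 12.5138 → s = 24.5138

24.5138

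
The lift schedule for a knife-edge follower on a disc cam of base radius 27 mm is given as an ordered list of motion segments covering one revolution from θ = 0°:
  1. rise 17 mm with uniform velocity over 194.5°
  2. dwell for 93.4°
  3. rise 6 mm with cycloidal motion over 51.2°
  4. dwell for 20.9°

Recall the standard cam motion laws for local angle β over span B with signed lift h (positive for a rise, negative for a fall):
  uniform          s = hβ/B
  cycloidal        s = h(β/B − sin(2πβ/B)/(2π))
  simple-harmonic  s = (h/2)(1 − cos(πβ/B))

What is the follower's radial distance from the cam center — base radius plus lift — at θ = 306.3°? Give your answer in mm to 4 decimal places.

seg 1 [0°–194.5°] uniform, h=17: full span → s += 17 → s = 17.0000
seg 2 [194.5°–287.9°] dwell: s stays 17.0000
seg 3 [287.9°–339.1°] cycloidal, h=6: θ=306.3° here. β=18.4, B=51.2. 6·(0.3594 − sin(2π·0.3594)/(2π)) = 1.4181 → s = 18.4181
radial distance = base radius + s = 27 + 18.4181 = 45.4181

45.4181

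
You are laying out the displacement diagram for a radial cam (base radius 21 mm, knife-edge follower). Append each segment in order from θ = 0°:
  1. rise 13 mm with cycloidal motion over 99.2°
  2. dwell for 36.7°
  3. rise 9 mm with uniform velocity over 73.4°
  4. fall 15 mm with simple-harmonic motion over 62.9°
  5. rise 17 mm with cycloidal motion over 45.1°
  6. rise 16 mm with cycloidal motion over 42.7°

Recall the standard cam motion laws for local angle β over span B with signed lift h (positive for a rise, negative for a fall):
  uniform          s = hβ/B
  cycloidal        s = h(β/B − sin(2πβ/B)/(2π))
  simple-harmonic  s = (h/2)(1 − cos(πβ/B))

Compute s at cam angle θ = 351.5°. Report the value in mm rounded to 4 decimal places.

seg 1 [0°–99.2°] cycloidal, h=13: full span → s += 13 → s = 13.0000
seg 2 [99.2°–135.9°] dwell: s stays 13.0000
seg 3 [135.9°–209.3°] uniform, h=9: full span → s += 9 → s = 22.0000
seg 4 [209.3°–272.2°] simple-harmonic, h=-15: full span → s += -15 → s = 7.0000
seg 5 [272.2°–317.3°] cycloidal, h=17: full span → s += 17 → s = 24.0000
seg 6 [317.3°–360°] cycloidal, h=16: θ=351.5° here. β=34.2, B=42.7. 16·(0.8009 − sin(2π·0.8009)/(2π)) = 15.2322 → s = 39.2322

39.2322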